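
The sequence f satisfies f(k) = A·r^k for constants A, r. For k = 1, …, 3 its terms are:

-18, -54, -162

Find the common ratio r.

3

Consecutive ratio: -54/(-18) = 3, and -162/(-54) = 3, so r = 3.
Then A·3^1 = -18 gives A = -6, and f(k) = -6·3^k.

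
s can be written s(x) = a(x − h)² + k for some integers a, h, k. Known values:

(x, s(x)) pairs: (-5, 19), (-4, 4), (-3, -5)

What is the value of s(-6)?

40

First differences -15, -9; second difference 6 = 2a, so a = 3.
Expanding, the x-coefficient is −2ah = -6h; matching it to the data gives h = -2, and then k = -8.
So s(x) = 3(x + 2)² − 8.
s(-6) = 3·(-4)² − 8 = 40.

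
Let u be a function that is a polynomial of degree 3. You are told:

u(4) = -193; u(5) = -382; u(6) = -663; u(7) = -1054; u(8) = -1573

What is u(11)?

Write u(x) = ax³ + bx² + cx + d; the 5 given values yield a linear system in the 4 coefficients.
Solving, u(x) = -3x³ - x² + 3x + 3.
Then u(11) = -4078.

-4078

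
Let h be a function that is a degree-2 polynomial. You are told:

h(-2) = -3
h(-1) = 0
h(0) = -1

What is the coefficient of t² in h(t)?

Write h(t) = at² + bt + c; the 3 given values yield a linear system in the 3 coefficients.
Solving, h(t) = -2t² - 3t - 1.
The coefficient of t² is -2.

-2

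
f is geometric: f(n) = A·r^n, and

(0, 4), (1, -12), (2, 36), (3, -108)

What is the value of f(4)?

324

Consecutive ratio: -12/4 = -3, and 36/(-12) = -3, so r = -3.
Then A·(-3)^0 = 4 gives A = 4, and f(n) = 4·(-3)^n.
f(4) = 4·(-3)^4 = 324.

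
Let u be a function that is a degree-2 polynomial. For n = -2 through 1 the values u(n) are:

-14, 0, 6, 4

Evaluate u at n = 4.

First differences: 14, 6, -2. Second differences: -8, -8.
Level-2 differences are constant, so u has degree 2.
Fitting a degree-2 polynomial gives u(n) = -4n² + 2n + 6.
Then u(4) = -50.

-50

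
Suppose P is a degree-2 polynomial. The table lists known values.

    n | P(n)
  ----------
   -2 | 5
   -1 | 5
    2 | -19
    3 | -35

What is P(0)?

1

Write P(n) = an² + bn + c; the 4 given values yield a linear system in the 3 coefficients.
Solving, P(n) = -2n² - 6n + 1.
Then P(0) = 1.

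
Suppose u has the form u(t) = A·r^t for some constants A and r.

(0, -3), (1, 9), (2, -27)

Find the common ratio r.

-3

Consecutive ratio: 9/(-3) = -3, and -27/9 = -3, so r = -3.
Then A·(-3)^0 = -3 gives A = -3, and u(t) = -3·(-3)^t.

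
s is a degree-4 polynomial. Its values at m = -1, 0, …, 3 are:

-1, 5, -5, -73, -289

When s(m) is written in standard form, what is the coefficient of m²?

Write s(m) = am^4 + bm³ + cm² + dm + e; the 5 given values yield a linear system in the 5 coefficients.
Solving, s(m) = -2m^4 - 3m³ - 6m² + m + 5.
The coefficient of m² is -6.

-6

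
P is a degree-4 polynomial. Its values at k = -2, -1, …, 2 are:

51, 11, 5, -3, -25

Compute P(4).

-39

Write P(k) = ak^4 + bk³ + ck² + dk + e; the 5 given values yield a linear system in the 5 coefficients.
Solving, P(k) = k^4 - 4k³ - 2k² - 3k + 5.
Then P(4) = -39.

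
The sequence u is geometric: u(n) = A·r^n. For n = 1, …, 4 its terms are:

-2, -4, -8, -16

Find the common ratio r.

2

Consecutive ratio: -4/(-2) = 2, and -8/(-4) = 2, so r = 2.
Then A·2^1 = -2 gives A = -1, and u(n) = -1·2^n.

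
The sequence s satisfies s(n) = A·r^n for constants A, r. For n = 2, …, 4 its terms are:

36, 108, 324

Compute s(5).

972

Consecutive ratio: 108/36 = 3, and 324/108 = 3, so r = 3.
Then A·3^2 = 36 gives A = 4, and s(n) = 4·3^n.
s(5) = 4·3^5 = 972.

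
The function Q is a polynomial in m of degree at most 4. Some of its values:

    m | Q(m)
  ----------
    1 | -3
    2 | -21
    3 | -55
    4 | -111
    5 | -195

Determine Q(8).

-675

First differences: -18, -34, -56, -84. Second differences: -16, -22, -28. Third differences: -6, -6.
Level-3 differences are constant, so Q has degree 3.
Fitting a degree-3 polynomial gives Q(m) = -m³ - 2m² - 5m + 5.
Then Q(8) = -675.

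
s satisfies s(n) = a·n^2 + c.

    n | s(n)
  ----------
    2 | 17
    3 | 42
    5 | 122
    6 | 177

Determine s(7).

242

From s(2) = 17 and s(3) = 42: 4a + c = 17 and 9a + c = 42.
Subtracting: 5a = 25, so a = 5; then c = 17 − 5·4 = -3.
So s(n) = 5n² − 3, and s(7) = 242.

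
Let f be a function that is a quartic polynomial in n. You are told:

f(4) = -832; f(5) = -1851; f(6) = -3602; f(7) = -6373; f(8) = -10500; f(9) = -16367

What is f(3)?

-305

First differences: -1019, -1751, -2771, -4127, -5867. Second differences: -732, -1020, -1356, -1740. Third differences: -288, -336, -384. Fourth differences: -48, -48.
Level-4 differences are constant, so f has degree 4.
Fitting a degree-4 polynomial gives f(n) = -2n^4 - 4n³ - 4n² - n + 4.
Then f(3) = -305.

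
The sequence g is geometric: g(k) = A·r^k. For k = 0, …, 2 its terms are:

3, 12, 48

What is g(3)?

192

Consecutive ratio: 12/3 = 4, and 48/12 = 4, so r = 4.
Then A·4^0 = 3 gives A = 3, and g(k) = 3·4^k.
g(3) = 3·4^3 = 192.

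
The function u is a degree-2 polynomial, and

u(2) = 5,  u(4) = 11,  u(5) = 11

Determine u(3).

Write u(t) = at² + bt + c; the 3 given values yield a linear system in the 3 coefficients.
Solving, u(t) = -t² + 9t - 9.
Then u(3) = 9.

9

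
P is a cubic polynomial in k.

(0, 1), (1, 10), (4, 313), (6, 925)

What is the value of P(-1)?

8

Write P(k) = ak³ + bk² + ck + d; the 4 given values yield a linear system in the 4 coefficients.
Solving, P(k) = 3k³ + 8k² - 2k + 1.
Then P(-1) = 8.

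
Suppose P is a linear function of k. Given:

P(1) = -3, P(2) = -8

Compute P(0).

2

Write P(k) = ak + b; the 2 given values yield a linear system in the 2 coefficients.
Solving, P(k) = -5k + 2.
Then P(0) = 2.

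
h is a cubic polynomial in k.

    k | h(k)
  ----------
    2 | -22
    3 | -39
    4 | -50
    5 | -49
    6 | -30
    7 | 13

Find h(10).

First differences: -17, -11, 1, 19, 43. Second differences: 6, 12, 18, 24. Third differences: 6, 6, 6.
Level-3 differences are constant, so h has degree 3.
Fitting a degree-3 polynomial gives h(k) = k³ - 6k² - 6k + 6.
Then h(10) = 346.

346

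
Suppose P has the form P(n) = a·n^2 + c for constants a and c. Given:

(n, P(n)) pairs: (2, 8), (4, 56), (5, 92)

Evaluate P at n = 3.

From P(2) = 8 and P(4) = 56: 4a + c = 8 and 16a + c = 56.
Subtracting: 12a = 48, so a = 4; then c = 8 − 4·4 = -8.
So P(n) = 4n² − 8, and P(3) = 28.

28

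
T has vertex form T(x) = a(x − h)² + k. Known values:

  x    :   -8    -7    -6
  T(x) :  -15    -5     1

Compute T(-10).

First differences 10, 6; second difference -4 = 2a, so a = -2.
Expanding, the x-coefficient is −2ah = 4h; matching it to the data gives h = -5, and then k = 3.
So T(x) = -2(x + 5)² + 3.
T(-10) = -2·(-5)² + 3 = -47.

-47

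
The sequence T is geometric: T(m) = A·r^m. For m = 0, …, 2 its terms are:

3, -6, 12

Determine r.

Consecutive ratio: -6/3 = -2, and 12/(-6) = -2, so r = -2.
Then A·(-2)^0 = 3 gives A = 3, and T(m) = 3·(-2)^m.

-2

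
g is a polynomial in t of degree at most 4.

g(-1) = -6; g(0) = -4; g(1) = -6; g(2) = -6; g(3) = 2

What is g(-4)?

-96

First differences: 2, -2, 0, 8. Second differences: -4, 2, 8. Third differences: 6, 6.
Level-3 differences are constant, so g has degree 3.
Fitting a degree-3 polynomial gives g(t) = t³ - 2t² - t - 4.
Then g(-4) = -96.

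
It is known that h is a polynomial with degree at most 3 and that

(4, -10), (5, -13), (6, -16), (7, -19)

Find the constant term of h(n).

2

First differences: -3, -3, -3.
Level-1 differences are constant, so h has degree 1.
Fitting a degree-1 polynomial gives h(n) = -3n + 2.
The constant term is h(0) = 2.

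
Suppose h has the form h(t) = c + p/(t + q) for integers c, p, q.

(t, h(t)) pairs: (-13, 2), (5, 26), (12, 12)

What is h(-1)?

-14

(h(t) − c)(t + q) = p for each data point; the three points give a linear system in c and q, then p follows.
Solving: c = 6, q = -2, p = 60, so h(t) = 6 + 60/(t − 2).
Then h(-1) = 6 + 60/(-3) = -14.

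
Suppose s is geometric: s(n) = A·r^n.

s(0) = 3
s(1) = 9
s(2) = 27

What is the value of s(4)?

Consecutive ratio: 9/3 = 3, and 27/9 = 3, so r = 3.
Then A·3^0 = 3 gives A = 3, and s(n) = 3·3^n.
s(4) = 3·3^4 = 243.

243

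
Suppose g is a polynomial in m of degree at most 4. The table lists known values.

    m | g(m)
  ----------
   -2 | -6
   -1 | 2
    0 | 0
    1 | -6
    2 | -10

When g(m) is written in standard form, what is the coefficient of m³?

1

Write g(m) = am^4 + bm³ + cm² + dm + e; the 5 given values yield a linear system in the 5 coefficients.
Solving, the leading coefficient vanishes, and g(m) = m³ - 2m² - 5m.
The coefficient of m³ is 1.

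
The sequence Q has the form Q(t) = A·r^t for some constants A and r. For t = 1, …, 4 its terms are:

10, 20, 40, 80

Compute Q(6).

320

Consecutive ratio: 20/10 = 2, and 40/20 = 2, so r = 2.
Then A·2^1 = 10 gives A = 5, and Q(t) = 5·2^t.
Q(6) = 5·2^6 = 320.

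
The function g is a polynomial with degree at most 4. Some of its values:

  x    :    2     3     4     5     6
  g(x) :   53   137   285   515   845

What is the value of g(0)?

First differences: 84, 148, 230, 330. Second differences: 64, 82, 100. Third differences: 18, 18.
Level-3 differences are constant, so g has degree 3.
Fitting a degree-3 polynomial gives g(x) = 3x³ + 5x² + 2x + 5.
Then g(0) = 5.

5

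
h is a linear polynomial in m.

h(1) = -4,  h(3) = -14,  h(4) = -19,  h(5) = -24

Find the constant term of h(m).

1

Write h(m) = am + b; the 4 given values yield a linear system in the 2 coefficients.
Solving, h(m) = -5m + 1.
The constant term is h(0) = 1.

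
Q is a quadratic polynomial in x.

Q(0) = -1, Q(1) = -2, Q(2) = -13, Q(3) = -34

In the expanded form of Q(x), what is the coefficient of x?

First differences: -1, -11, -21. Second differences: -10, -10.
Level-2 differences are constant, so Q has degree 2.
Fitting a degree-2 polynomial gives Q(x) = -5x² + 4x - 1.
The coefficient of x is 4.

4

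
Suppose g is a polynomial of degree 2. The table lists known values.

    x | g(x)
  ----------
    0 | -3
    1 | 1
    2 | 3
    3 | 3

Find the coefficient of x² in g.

-1

Write g(x) = ax² + bx + c; the 4 given values yield a linear system in the 3 coefficients.
Solving, g(x) = -x² + 5x - 3.
The coefficient of x² is -1.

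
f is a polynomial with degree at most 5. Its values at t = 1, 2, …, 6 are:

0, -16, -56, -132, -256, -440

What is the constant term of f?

4

First differences: -16, -40, -76, -124, -184. Second differences: -24, -36, -48, -60. Third differences: -12, -12, -12.
Level-3 differences are constant, so f has degree 3.
Fitting a degree-3 polynomial gives f(t) = -2t³ - 2t + 4.
The constant term is f(0) = 4.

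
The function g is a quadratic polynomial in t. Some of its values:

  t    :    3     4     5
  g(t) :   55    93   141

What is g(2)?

27

Write g(t) = at² + bt + c; the 3 given values yield a linear system in the 3 coefficients.
Solving, g(t) = 5t² + 3t + 1.
Then g(2) = 27.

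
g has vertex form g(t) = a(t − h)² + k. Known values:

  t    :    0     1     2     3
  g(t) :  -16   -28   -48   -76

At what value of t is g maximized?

-1

First differences -12, -20, -28; second difference -8 = 2a, so a = -4.
Expanding, the t-coefficient is −2ah = 8h; matching it to the data gives h = -1, and then k = -12.
So g(t) = -4(t + 1)² − 12.
Hence h = -1.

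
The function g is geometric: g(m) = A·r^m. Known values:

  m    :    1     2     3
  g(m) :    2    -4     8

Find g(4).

-16

Consecutive ratio: -4/2 = -2, and 8/(-4) = -2, so r = -2.
Then A·(-2)^1 = 2 gives A = -1, and g(m) = -1·(-2)^m.
g(4) = -1·(-2)^4 = -16.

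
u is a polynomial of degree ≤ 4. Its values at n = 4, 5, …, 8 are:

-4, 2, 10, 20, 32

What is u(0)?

-8

First differences: 6, 8, 10, 12. Second differences: 2, 2, 2.
Level-2 differences are constant, so u has degree 2.
Fitting a degree-2 polynomial gives u(n) = n² - 3n - 8.
The constant term is u(0) = -8.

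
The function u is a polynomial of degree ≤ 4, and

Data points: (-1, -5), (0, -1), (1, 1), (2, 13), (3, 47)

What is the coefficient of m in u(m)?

1

Write u(m) = am^4 + bm³ + cm² + dm + e; the 5 given values yield a linear system in the 5 coefficients.
Solving, the leading coefficient vanishes, and u(m) = 2m³ - m² + m - 1.
The coefficient of m is 1.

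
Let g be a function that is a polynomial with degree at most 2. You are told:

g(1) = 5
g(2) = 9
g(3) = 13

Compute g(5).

21

First differences: 4, 4.
Level-1 differences are constant, so g has degree 1.
Fitting a degree-1 polynomial gives g(x) = 4x + 1.
Then g(5) = 21.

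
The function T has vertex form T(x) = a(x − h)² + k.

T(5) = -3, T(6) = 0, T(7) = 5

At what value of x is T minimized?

4

First differences 3, 5; second difference 2 = 2a, so a = 1.
Expanding, the x-coefficient is −2ah = -2h; matching it to the data gives h = 4, and then k = -4.
So T(x) = 1(x − 4)² − 4.
Hence h = 4.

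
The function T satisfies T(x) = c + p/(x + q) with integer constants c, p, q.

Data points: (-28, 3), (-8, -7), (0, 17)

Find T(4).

11

(T(x) − c)(x + q) = p for each data point; the three points give a linear system in c and q, then p follows.
Solving: c = 5, q = 4, p = 48, so T(x) = 5 + 48/(x + 4).
Then T(4) = 5 + 48/8 = 11.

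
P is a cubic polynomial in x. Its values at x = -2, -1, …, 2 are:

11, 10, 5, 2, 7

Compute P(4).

65

Write P(x) = ax³ + bx² + cx + d; the 5 given values yield a linear system in the 4 coefficients.
Solving, P(x) = x³ + x² - 5x + 5.
Then P(4) = 65.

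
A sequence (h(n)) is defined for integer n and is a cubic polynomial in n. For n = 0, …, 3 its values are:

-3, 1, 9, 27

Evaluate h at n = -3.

Write h(n) = an³ + bn² + cn + d; the 4 given values yield a linear system in the 4 coefficients.
Solving, h(n) = n³ - n² + 4n - 3.
Then h(-3) = -51.

-51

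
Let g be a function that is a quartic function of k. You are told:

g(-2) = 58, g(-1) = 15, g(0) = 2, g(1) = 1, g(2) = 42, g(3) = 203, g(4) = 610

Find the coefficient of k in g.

-8

First differences: -43, -13, -1, 41, 161, 407. Second differences: 30, 12, 42, 120, 246. Third differences: -18, 30, 78, 126. Fourth differences: 48, 48, 48.
Level-4 differences are constant, so g has degree 4.
Fitting a degree-4 polynomial gives g(k) = 2k^4 + k³ + 4k² - 8k + 2.
The coefficient of k is -8.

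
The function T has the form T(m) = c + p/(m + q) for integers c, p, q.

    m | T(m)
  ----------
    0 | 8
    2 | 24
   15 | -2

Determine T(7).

-6

(T(m) − c)(m + q) = p for each data point; the three points give a linear system in c and q, then p follows.
Solving: c = 0, q = -3, p = -24, so T(m) = -24/(m − 3).
Then T(7) = 0 − 24/4 = -6.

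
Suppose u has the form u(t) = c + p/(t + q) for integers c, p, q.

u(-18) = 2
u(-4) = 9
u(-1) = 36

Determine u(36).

-1

(u(t) − c)(t + q) = p for each data point; the three points give a linear system in c and q, then p follows.
Solving: c = 0, q = 0, p = -36, so u(t) = -36/(t + 0).
Then u(36) = 0 − 36/36 = -1.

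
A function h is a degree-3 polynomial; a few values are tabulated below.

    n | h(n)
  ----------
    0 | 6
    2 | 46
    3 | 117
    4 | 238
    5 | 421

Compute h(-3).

Write h(n) = an³ + bn² + cn + d; the 5 given values yield a linear system in the 4 coefficients.
Solving, h(n) = 2n³ + 7n² - 2n + 6.
Then h(-3) = 21.

21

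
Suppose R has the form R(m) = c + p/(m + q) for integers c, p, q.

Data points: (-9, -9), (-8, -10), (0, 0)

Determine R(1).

-1

(R(m) − c)(m + q) = p for each data point; the three points give a linear system in c and q, then p follows.
Solving: c = -5, q = 4, p = 20, so R(m) = -5 + 20/(m + 4).
Then R(1) = -5 + 20/5 = -1.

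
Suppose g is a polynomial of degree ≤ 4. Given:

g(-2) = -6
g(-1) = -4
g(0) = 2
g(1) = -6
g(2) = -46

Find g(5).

First differences: 2, 6, -8, -40. Second differences: 4, -14, -32. Third differences: -18, -18.
Level-3 differences are constant, so g has degree 3.
Fitting a degree-3 polynomial gives g(t) = -3t³ - 7t² + 2t + 2.
Then g(5) = -538.

-538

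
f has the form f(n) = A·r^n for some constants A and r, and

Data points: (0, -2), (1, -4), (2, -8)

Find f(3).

Consecutive ratio: -4/(-2) = 2, and -8/(-4) = 2, so r = 2.
Then A·2^0 = -2 gives A = -2, and f(n) = -2·2^n.
f(3) = -2·2^3 = -16.

-16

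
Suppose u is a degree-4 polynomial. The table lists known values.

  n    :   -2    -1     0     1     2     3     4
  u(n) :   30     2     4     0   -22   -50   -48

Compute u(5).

First differences: -28, 2, -4, -22, -28, 2. Second differences: 30, -6, -18, -6, 30. Third differences: -36, -12, 12, 36. Fourth differences: 24, 24, 24.
Level-4 differences are constant, so u has degree 4.
Fitting a degree-4 polynomial gives u(n) = n^4 - 4n³ - 4n² + 3n + 4.
Then u(5) = 44.

44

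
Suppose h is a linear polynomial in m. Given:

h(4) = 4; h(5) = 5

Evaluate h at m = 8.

8

Write h(m) = am + b; the 2 given values yield a linear system in the 2 coefficients.
Solving, h(m) = m.
Then h(8) = 8.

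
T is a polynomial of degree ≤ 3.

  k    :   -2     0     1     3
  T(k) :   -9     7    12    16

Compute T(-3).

-20

Write T(k) = ak³ + bk² + ck + d; the 4 given values yield a linear system in the 4 coefficients.
Solving, the leading coefficient vanishes, and T(k) = -k² + 6k + 7.
Then T(-3) = -20.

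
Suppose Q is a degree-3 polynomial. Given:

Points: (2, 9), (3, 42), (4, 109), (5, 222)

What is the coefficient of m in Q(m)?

0

Write Q(m) = am³ + bm² + cm + d; the 4 given values yield a linear system in the 4 coefficients.
Solving, Q(m) = 2m³ - m² - 3.
The coefficient of m is 0.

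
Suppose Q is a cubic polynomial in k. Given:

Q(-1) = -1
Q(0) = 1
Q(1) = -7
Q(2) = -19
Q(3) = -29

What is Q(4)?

-31

Write Q(k) = ak³ + bk² + ck + d; the 5 given values yield a linear system in the 4 coefficients.
Solving, Q(k) = k³ - 5k² - 4k + 1.
Then Q(4) = -31.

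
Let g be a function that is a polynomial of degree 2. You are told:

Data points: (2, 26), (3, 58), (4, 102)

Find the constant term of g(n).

Write g(n) = an² + bn + c; the 3 given values yield a linear system in the 3 coefficients.
Solving, g(n) = 6n² + 2n - 2.
The constant term is g(0) = -2.

-2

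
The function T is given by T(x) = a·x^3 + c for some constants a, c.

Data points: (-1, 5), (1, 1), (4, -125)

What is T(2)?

From T(-1) = 5 and T(1) = 1: -1a + c = 5 and 1a + c = 1.
Subtracting: 2a = -4, so a = -2; then c = 5 − (-2)·(-1) = 3.
So T(x) = -2x³ + 3, and T(2) = -13.

-13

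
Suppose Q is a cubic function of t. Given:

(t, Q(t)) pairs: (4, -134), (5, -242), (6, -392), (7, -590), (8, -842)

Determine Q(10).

First differences: -108, -150, -198, -252. Second differences: -42, -48, -54. Third differences: -6, -6.
Level-3 differences are constant, so Q has degree 3.
Fitting a degree-3 polynomial gives Q(t) = -t³ - 6t² + 7t - 2.
Then Q(10) = -1532.

-1532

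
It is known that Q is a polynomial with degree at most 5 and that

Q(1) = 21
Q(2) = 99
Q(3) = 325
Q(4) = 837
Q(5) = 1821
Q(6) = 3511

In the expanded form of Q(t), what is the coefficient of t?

9

First differences: 78, 226, 512, 984, 1690. Second differences: 148, 286, 472, 706. Third differences: 138, 186, 234. Fourth differences: 48, 48.
Level-4 differences are constant, so Q has degree 4.
Fitting a degree-4 polynomial gives Q(t) = 2t^4 + 3t³ + 6t² + 9t + 1.
The coefficient of t is 9.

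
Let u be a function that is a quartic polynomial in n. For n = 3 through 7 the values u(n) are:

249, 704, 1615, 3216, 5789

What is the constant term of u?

0

Write u(n) = an^4 + bn³ + cn² + dn + e; the 5 given values yield a linear system in the 5 coefficients.
Solving, u(n) = 2n^4 + 3n³ - 2n² + 8n.
The constant term is u(0) = 0.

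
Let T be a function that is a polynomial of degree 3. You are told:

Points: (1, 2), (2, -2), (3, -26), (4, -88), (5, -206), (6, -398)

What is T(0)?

4

First differences: -4, -24, -62, -118, -192. Second differences: -20, -38, -56, -74. Third differences: -18, -18, -18.
Level-3 differences are constant, so T has degree 3.
Fitting a degree-3 polynomial gives T(k) = -3k³ + 8k² - 7k + 4.
Then T(0) = 4.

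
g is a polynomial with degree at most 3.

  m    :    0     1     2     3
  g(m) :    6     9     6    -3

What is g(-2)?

Write g(m) = am³ + bm² + cm + d; the 4 given values yield a linear system in the 4 coefficients.
Solving, the leading coefficient vanishes, and g(m) = -3m² + 6m + 6.
Then g(-2) = -18.

-18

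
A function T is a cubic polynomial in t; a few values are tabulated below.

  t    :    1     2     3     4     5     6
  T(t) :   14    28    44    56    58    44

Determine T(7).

Write T(t) = at³ + bt² + ct + d; the 6 given values yield a linear system in the 4 coefficients.
Solving, T(t) = -t³ + 7t² + 8.
Then T(7) = 8.

8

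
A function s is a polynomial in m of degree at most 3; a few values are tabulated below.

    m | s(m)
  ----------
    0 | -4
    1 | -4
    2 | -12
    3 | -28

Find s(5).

-84

First differences: 0, -8, -16. Second differences: -8, -8.
Level-2 differences are constant, so s has degree 2.
Fitting a degree-2 polynomial gives s(m) = -4m² + 4m - 4.
Then s(5) = -84.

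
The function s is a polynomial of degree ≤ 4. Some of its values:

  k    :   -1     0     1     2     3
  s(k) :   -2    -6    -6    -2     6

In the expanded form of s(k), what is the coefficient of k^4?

0

Write s(k) = ak^4 + bk³ + ck² + dk + e; the 5 given values yield a linear system in the 5 coefficients.
Solving, the top 2 coefficients vanish, and s(k) = 2k² - 2k - 6.
The coefficient of k^4 is 0.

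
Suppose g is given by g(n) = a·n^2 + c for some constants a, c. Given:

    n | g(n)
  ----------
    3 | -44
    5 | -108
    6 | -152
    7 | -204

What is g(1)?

-12

From g(3) = -44 and g(5) = -108: 9a + c = -44 and 25a + c = -108.
Subtracting: 16a = -64, so a = -4; then c = -44 − (-4)·9 = -8.
So g(n) = -4n² − 8, and g(1) = -12.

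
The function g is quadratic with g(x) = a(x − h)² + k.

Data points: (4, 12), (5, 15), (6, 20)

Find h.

First differences 3, 5; second difference 2 = 2a, so a = 1.
Expanding, the x-coefficient is −2ah = -2h; matching it to the data gives h = 3, and then k = 11.
So g(x) = 1(x − 3)² + 11.
Hence h = 3.

3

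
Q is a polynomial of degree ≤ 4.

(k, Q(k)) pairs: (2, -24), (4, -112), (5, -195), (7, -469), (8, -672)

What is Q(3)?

Write Q(k) = ak^4 + bk³ + ck² + dk + e; the 5 given values yield a linear system in the 5 coefficients.
Solving, the leading coefficient vanishes, and Q(k) = -k³ - 2k² - 4k.
Then Q(3) = -57.

-57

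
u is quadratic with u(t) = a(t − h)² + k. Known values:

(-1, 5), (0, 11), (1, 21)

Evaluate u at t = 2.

35

First differences 6, 10; second difference 4 = 2a, so a = 2.
Expanding, the t-coefficient is −2ah = -4h; matching it to the data gives h = -2, and then k = 3.
So u(t) = 2(t + 2)² + 3.
u(2) = 2·4² + 3 = 35.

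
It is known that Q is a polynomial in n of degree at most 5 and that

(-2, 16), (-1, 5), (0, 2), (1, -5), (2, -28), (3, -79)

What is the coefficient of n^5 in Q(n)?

0

First differences: -11, -3, -7, -23, -51. Second differences: 8, -4, -16, -28. Third differences: -12, -12, -12.
Level-3 differences are constant, so Q has degree 3.
Fitting a degree-3 polynomial gives Q(n) = -2n³ - 2n² - 3n + 2.
The coefficient of n^5 is 0.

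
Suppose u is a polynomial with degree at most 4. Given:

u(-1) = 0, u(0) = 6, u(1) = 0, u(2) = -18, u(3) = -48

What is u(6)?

-210

First differences: 6, -6, -18, -30. Second differences: -12, -12, -12.
Level-2 differences are constant, so u has degree 2.
Fitting a degree-2 polynomial gives u(m) = -6m² + 6.
Then u(6) = -210.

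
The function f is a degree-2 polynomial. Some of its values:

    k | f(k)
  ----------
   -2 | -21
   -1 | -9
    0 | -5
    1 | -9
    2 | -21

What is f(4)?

First differences: 12, 4, -4, -12. Second differences: -8, -8, -8.
Level-2 differences are constant, so f has degree 2.
Fitting a degree-2 polynomial gives f(k) = -4k² - 5.
Then f(4) = -69.

-69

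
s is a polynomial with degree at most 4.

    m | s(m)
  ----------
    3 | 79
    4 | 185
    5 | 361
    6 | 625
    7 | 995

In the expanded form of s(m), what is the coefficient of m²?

-1

First differences: 106, 176, 264, 370. Second differences: 70, 88, 106. Third differences: 18, 18.
Level-3 differences are constant, so s has degree 3.
Fitting a degree-3 polynomial gives s(m) = 3m³ - m² + 2m + 1.
The coefficient of m² is -1.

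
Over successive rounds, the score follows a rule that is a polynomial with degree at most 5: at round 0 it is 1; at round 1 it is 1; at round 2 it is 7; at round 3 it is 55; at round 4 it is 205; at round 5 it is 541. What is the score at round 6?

Write the value at t as g(t).
First differences: 0, 6, 48, 150, 336. Second differences: 6, 42, 102, 186. Third differences: 36, 60, 84. Fourth differences: 24, 24.
Level-4 differences are constant, so g has degree 4.
Extending the table by one column gives the next first difference 630, so g(6) = 541 + 630 = 1171.

1171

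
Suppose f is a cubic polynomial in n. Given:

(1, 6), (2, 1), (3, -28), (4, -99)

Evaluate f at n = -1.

16

Write f(n) = an³ + bn² + cn + d; the 4 given values yield a linear system in the 4 coefficients.
Solving, f(n) = -3n³ + 6n² - 2n + 5.
Then f(-1) = 16.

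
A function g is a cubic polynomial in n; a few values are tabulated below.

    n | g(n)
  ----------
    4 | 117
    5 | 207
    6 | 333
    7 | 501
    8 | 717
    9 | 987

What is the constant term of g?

-3

First differences: 90, 126, 168, 216, 270. Second differences: 36, 42, 48, 54. Third differences: 6, 6, 6.
Level-3 differences are constant, so g has degree 3.
Fitting a degree-3 polynomial gives g(n) = n³ + 3n² + 2n - 3.
The constant term is g(0) = -3.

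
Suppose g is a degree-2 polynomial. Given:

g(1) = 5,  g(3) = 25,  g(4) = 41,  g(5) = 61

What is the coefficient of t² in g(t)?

2

Write g(t) = at² + bt + c; the 4 given values yield a linear system in the 3 coefficients.
Solving, g(t) = 2t² + 2t + 1.
The coefficient of t² is 2.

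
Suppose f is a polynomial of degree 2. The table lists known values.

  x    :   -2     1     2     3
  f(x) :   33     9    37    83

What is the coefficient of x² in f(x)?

9

Write f(x) = ax² + bx + c; the 4 given values yield a linear system in the 3 coefficients.
Solving, f(x) = 9x² + x - 1.
The coefficient of x² is 9.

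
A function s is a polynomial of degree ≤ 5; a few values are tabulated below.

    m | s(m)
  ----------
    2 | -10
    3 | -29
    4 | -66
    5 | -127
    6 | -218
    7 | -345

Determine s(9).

First differences: -19, -37, -61, -91, -127. Second differences: -18, -24, -30, -36. Third differences: -6, -6, -6.
Level-3 differences are constant, so s has degree 3.
Fitting a degree-3 polynomial gives s(m) = -m³ - 2.
Then s(9) = -731.

-731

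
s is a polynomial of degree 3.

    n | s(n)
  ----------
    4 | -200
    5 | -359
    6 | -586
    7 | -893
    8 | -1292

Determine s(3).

-97

First differences: -159, -227, -307, -399. Second differences: -68, -80, -92. Third differences: -12, -12.
Level-3 differences are constant, so s has degree 3.
Fitting a degree-3 polynomial gives s(n) = -2n³ - 4n² - n - 4.
Then s(3) = -97.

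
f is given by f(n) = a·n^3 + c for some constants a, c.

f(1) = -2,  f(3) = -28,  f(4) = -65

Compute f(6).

From f(1) = -2 and f(3) = -28: 1a + c = -2 and 27a + c = -28.
Subtracting: 26a = -26, so a = -1; then c = -2 − (-1)·1 = -1.
So f(n) = -1n³ − 1, and f(6) = -217.

-217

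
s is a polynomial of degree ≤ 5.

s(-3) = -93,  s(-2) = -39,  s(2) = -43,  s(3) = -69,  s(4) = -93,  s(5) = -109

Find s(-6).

Write s(k) = ak^5 + bk^4 + ck³ + dk² + ek + p; the 6 given values yield a linear system in the 6 coefficients.
Solving, the top 2 coefficients vanish, and s(k) = k³ - 8k² - 5k - 9.
Then s(-6) = -483.

-483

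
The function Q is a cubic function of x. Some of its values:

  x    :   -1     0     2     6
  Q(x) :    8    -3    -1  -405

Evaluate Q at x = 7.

-696

Write Q(x) = ax³ + bx² + cx + d; the 4 given values yield a linear system in the 4 coefficients.
Solving, Q(x) = -3x³ + 7x² - x - 3.
Then Q(7) = -696.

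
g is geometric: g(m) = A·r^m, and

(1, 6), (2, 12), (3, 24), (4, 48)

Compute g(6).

Consecutive ratio: 12/6 = 2, and 24/12 = 2, so r = 2.
Then A·2^1 = 6 gives A = 3, and g(m) = 3·2^m.
g(6) = 3·2^6 = 192.

192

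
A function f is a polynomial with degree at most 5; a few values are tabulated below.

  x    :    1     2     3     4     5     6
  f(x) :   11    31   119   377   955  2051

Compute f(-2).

59

Write f(x) = ax^5 + bx^4 + cx³ + dx² + ex + p; the 6 given values yield a linear system in the 6 coefficients.
Solving, the leading coefficient vanishes, and f(x) = 2x^4 - 3x³ + 2x² + 5x + 5.
Then f(-2) = 59.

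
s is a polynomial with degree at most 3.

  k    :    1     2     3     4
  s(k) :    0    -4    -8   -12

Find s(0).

4

First differences: -4, -4, -4.
Level-1 differences are constant, so s has degree 1.
Fitting a degree-1 polynomial gives s(k) = -4k + 4.
Then s(0) = 4.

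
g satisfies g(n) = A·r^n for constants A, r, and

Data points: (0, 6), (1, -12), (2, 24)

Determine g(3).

-48

Consecutive ratio: -12/6 = -2, and 24/(-12) = -2, so r = -2.
Then A·(-2)^0 = 6 gives A = 6, and g(n) = 6·(-2)^n.
g(3) = 6·(-2)^3 = -48.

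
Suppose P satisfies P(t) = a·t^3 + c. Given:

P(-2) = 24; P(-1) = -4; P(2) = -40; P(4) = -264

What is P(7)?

From P(-2) = 24 and P(-1) = -4: -8a + c = 24 and -1a + c = -4.
Subtracting: 7a = -28, so a = -4; then c = 24 − (-4)·(-8) = -8.
So P(t) = -4t³ − 8, and P(7) = -1380.

-1380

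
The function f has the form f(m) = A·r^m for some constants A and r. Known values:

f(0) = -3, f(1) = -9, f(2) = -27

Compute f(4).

Consecutive ratio: -9/(-3) = 3, and -27/(-9) = 3, so r = 3.
Then A·3^0 = -3 gives A = -3, and f(m) = -3·3^m.
f(4) = -3·3^4 = -243.

-243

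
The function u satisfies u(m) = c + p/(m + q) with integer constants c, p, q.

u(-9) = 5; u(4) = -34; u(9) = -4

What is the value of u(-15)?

4

(u(m) − c)(m + q) = p for each data point; the three points give a linear system in c and q, then p follows.
Solving: c = 2, q = -3, p = -36, so u(m) = 2 − 36/(m − 3).
Then u(-15) = 2 − 36/(-18) = 4.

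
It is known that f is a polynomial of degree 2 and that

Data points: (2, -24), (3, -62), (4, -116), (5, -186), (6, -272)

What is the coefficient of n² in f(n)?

Write f(n) = an² + bn + c; the 5 given values yield a linear system in the 3 coefficients.
Solving, f(n) = -8n² + 2n + 4.
The coefficient of n² is -8.

-8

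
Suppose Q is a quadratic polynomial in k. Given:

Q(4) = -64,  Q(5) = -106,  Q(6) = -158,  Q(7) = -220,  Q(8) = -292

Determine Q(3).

First differences: -42, -52, -62, -72. Second differences: -10, -10, -10.
Level-2 differences are constant, so Q has degree 2.
Fitting a degree-2 polynomial gives Q(k) = -5k² + 3k + 4.
Then Q(3) = -32.

-32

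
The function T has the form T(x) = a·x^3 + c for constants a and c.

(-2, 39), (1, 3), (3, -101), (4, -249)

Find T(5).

From T(-2) = 39 and T(1) = 3: -8a + c = 39 and 1a + c = 3.
Subtracting: 9a = -36, so a = -4; then c = 39 − (-4)·(-8) = 7.
So T(x) = -4x³ + 7, and T(5) = -493.

-493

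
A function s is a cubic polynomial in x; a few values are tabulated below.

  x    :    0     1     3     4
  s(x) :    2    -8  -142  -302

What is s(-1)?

Write s(x) = ax³ + bx² + cx + d; the 4 given values yield a linear system in the 4 coefficients.
Solving, s(x) = -3x³ - 7x² + 2.
Then s(-1) = -2.

-2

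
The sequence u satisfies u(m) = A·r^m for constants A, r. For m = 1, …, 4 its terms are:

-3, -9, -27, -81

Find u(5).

-243

Consecutive ratio: -9/(-3) = 3, and -27/(-9) = 3, so r = 3.
Then A·3^1 = -3 gives A = -1, and u(m) = -1·3^m.
u(5) = -1·3^5 = -243.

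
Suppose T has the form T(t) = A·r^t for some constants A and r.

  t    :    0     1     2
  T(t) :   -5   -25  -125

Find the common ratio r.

5

Consecutive ratio: -25/(-5) = 5, and -125/(-25) = 5, so r = 5.
Then A·5^0 = -5 gives A = -5, and T(t) = -5·5^t.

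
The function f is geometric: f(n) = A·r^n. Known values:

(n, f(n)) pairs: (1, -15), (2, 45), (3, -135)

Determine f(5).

Consecutive ratio: 45/(-15) = -3, and -135/45 = -3, so r = -3.
Then A·(-3)^1 = -15 gives A = 5, and f(n) = 5·(-3)^n.
f(5) = 5·(-3)^5 = -1215.

-1215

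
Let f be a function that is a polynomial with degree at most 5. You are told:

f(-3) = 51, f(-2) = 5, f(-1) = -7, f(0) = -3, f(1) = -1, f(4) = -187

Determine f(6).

-651

Write f(m) = am^5 + bm^4 + cm³ + dm² + em + p; the 6 given values yield a linear system in the 6 coefficients.
Solving, the top 2 coefficients vanish, and f(m) = -3m³ - m² + 6m - 3.
Then f(6) = -651.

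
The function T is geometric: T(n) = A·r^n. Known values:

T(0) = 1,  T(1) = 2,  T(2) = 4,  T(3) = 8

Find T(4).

Consecutive ratio: 2/1 = 2, and 4/2 = 2, so r = 2.
Then A·2^0 = 1 gives A = 1, and T(n) = 1·2^n.
T(4) = 1·2^4 = 16.

16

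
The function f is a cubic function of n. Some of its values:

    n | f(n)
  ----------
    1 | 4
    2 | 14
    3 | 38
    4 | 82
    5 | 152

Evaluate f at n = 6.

254

First differences: 10, 24, 44, 70. Second differences: 14, 20, 26. Third differences: 6, 6.
Level-3 differences are constant, so f has degree 3.
Fitting a degree-3 polynomial gives f(n) = n³ + n² + 2.
Then f(6) = 254.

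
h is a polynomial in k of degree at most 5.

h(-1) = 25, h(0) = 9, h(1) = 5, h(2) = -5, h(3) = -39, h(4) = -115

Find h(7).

First differences: -16, -4, -10, -34, -76. Second differences: 12, -6, -24, -42. Third differences: -18, -18, -18.
Level-3 differences are constant, so h has degree 3.
Fitting a degree-3 polynomial gives h(k) = -3k³ + 6k² - 7k + 9.
Then h(7) = -775.

-775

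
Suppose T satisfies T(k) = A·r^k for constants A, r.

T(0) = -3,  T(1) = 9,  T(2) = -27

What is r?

Consecutive ratio: 9/(-3) = -3, and -27/9 = -3, so r = -3.
Then A·(-3)^0 = -3 gives A = -3, and T(k) = -3·(-3)^k.

-3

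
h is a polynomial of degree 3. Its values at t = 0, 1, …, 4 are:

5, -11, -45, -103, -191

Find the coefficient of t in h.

First differences: -16, -34, -58, -88. Second differences: -18, -24, -30. Third differences: -6, -6.
Level-3 differences are constant, so h has degree 3.
Fitting a degree-3 polynomial gives h(t) = -t³ - 6t² - 9t + 5.
The coefficient of t is -9.

-9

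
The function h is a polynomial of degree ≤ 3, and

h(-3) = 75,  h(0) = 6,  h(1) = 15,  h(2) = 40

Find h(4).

138

Write h(t) = at³ + bt² + ct + d; the 4 given values yield a linear system in the 4 coefficients.
Solving, the leading coefficient vanishes, and h(t) = 8t² + t + 6.
Then h(4) = 138.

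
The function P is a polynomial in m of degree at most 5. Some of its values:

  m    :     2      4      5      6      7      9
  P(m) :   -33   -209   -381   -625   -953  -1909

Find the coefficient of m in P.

Write P(m) = am^5 + bm^4 + cm³ + dm² + em + p; the 6 given values yield a linear system in the 6 coefficients.
Solving, the top 2 coefficients vanish, and P(m) = -2m³ - 6m² + 4m - 1.
The coefficient of m is 4.

4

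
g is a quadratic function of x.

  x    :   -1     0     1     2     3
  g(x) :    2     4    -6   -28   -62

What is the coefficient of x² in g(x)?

First differences: 2, -10, -22, -34. Second differences: -12, -12, -12.
Level-2 differences are constant, so g has degree 2.
Fitting a degree-2 polynomial gives g(x) = -6x² - 4x + 4.
The coefficient of x² is -6.

-6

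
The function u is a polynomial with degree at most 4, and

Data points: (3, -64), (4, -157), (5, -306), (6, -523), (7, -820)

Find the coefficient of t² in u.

First differences: -93, -149, -217, -297. Second differences: -56, -68, -80. Third differences: -12, -12.
Level-3 differences are constant, so u has degree 3.
Fitting a degree-3 polynomial gives u(t) = -2t³ - 4t² + 9t - 1.
The coefficient of t² is -4.

-4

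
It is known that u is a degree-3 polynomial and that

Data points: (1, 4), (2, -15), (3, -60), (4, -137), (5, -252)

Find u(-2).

-35

Write u(m) = am³ + bm² + cm + d; the 5 given values yield a linear system in the 4 coefficients.
Solving, u(m) = -m³ - 7m² + 9m + 3.
Then u(-2) = -35.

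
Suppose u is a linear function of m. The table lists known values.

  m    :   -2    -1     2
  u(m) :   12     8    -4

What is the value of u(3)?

-8

Write u(m) = am + b; the 3 given values yield a linear system in the 2 coefficients.
Solving, u(m) = -4m + 4.
Then u(3) = -8.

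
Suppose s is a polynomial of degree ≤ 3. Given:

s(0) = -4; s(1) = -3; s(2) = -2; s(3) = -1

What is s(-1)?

Write s(k) = ak³ + bk² + ck + d; the 4 given values yield a linear system in the 4 coefficients.
Solving, the top 2 coefficients vanish, and s(k) = k - 4.
Then s(-1) = -5.

-5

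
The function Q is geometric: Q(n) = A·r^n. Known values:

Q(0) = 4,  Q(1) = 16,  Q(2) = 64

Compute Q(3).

256

Consecutive ratio: 16/4 = 4, and 64/16 = 4, so r = 4.
Then A·4^0 = 4 gives A = 4, and Q(n) = 4·4^n.
Q(3) = 4·4^3 = 256.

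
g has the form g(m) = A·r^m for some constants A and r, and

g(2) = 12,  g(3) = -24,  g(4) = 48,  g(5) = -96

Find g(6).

Consecutive ratio: -24/12 = -2, and 48/(-24) = -2, so r = -2.
Then A·(-2)^2 = 12 gives A = 3, and g(m) = 3·(-2)^m.
g(6) = 3·(-2)^6 = 192.

192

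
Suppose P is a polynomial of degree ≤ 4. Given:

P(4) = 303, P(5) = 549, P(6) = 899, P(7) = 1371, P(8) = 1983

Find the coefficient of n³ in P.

3

First differences: 246, 350, 472, 612. Second differences: 104, 122, 140. Third differences: 18, 18.
Level-3 differences are constant, so P has degree 3.
Fitting a degree-3 polynomial gives P(n) = 3n³ + 7n² - 1.
The coefficient of n³ is 3.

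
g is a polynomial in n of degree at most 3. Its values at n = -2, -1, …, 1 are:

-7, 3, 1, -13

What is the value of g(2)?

-39

Write g(n) = an³ + bn² + cn + d; the 4 given values yield a linear system in the 4 coefficients.
Solving, the leading coefficient vanishes, and g(n) = -6n² - 8n + 1.
Then g(2) = -39.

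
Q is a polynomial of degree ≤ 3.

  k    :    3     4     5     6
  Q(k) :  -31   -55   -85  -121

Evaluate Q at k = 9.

First differences: -24, -30, -36. Second differences: -6, -6.
Level-2 differences are constant, so Q has degree 2.
Fitting a degree-2 polynomial gives Q(k) = -3k² - 3k + 5.
Then Q(9) = -265.

-265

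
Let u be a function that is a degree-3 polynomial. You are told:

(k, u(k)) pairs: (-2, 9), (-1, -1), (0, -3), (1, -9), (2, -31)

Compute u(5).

First differences: -10, -2, -6, -22. Second differences: 8, -4, -16. Third differences: -12, -12.
Level-3 differences are constant, so u has degree 3.
Fitting a degree-3 polynomial gives u(k) = -2k³ - 2k² - 2k - 3.
Then u(5) = -313.

-313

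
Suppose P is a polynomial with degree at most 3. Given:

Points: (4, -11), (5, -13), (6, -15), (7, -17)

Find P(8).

Write P(m) = am³ + bm² + cm + d; the 4 given values yield a linear system in the 4 coefficients.
Solving, the top 2 coefficients vanish, and P(m) = -2m - 3.
Then P(8) = -19.

-19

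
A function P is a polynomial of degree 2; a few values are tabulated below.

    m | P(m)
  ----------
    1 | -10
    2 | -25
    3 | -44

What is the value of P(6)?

-125

Write P(m) = am² + bm + c; the 3 given values yield a linear system in the 3 coefficients.
Solving, P(m) = -2m² - 9m + 1.
Then P(6) = -125.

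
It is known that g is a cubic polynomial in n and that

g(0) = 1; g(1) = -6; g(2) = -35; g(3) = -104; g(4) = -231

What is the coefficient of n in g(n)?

First differences: -7, -29, -69, -127. Second differences: -22, -40, -58. Third differences: -18, -18.
Level-3 differences are constant, so g has degree 3.
Fitting a degree-3 polynomial gives g(n) = -3n³ - 2n² - 2n + 1.
The coefficient of n is -2.

-2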